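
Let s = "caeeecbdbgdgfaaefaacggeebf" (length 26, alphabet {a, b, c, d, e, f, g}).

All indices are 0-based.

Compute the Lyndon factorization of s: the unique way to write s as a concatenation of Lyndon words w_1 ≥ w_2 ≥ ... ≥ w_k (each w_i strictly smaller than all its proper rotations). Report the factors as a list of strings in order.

["c", "aeeecbdbgdgf", "aaef", "aacggeebf"]

emit factor 1: 'c' (i=0, period=1)
emit factor 2: 'aeeecbdbgdgf' (i=1, period=12)
emit factor 3: 'aaef' (i=13, period=4)
emit factor 4: 'aacggeebf' (i=17, period=9)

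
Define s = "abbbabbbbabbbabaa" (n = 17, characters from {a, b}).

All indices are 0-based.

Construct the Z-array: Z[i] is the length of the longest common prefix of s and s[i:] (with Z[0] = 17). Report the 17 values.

Z[0]=17
i=1: outside box; Z[1]=0
i=2: outside box; Z[2]=0
i=3: outside box; Z[3]=0
i=4: outside box; Z[4]=4 grow→box=[4,8)
i=5: min(r-i=3, Z[1]=0)=0; Z[5]=0
i=6: min(r-i=2, Z[2]=0)=0; Z[6]=0
i=7: min(r-i=1, Z[3]=0)=0; Z[7]=0
i=8: outside box; Z[8]=0
i=9: outside box; Z[9]=6 grow→box=[9,15)
i=10: min(r-i=5, Z[1]=0)=0; Z[10]=0
i=11: min(r-i=4, Z[2]=0)=0; Z[11]=0
i=12: min(r-i=3, Z[3]=0)=0; Z[12]=0
i=13: min(r-i=2, Z[4]=4)=2; Z[13]=2
i=14: min(r-i=1, Z[5]=0)=0; Z[14]=0
i=15: outside box; Z[15]=1 grow→box=[15,16)
i=16: outside box; Z[16]=1 grow→box=[16,17)

[17, 0, 0, 0, 4, 0, 0, 0, 0, 6, 0, 0, 0, 2, 0, 1, 1]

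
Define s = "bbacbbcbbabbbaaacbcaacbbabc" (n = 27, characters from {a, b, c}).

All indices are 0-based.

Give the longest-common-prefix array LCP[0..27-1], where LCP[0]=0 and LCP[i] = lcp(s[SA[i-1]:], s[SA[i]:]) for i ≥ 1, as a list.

rank | idx | suffix
   0 |  13 | aaacbcaacbbabc
   1 |  19 | aacbbabc
   2 |  14 | aacbcaacbbabc
   3 |   9 | abbbaaacbcaacbbabc
   4 |  24 | abc
   5 |  20 | acbbabc
   6 |   2 | acbbcbbabbbaaacbcaacbbabc
   7 |  15 | acbcaacbbabc
   8 |  12 | baaacbcaacbbabc
   9 |   8 | babbbaaacbcaacbbabc
  10 |  23 | babc
  11 |   1 | bacbbcbbabbbaaacbcaacbbabc
  12 |  11 | bbaaacbcaacbbabc
  13 |   7 | bbabbbaaacbcaacbbabc
  14 |  22 | bbabc
  15 |   0 | bbacbbcbbabbbaaacbcaacbbabc
  16 |  10 | bbbaaacbcaacbbabc
  17 |   4 | bbcbbabbbaaacbcaacbbabc
  18 |  25 | bc
  19 |  17 | bcaacbbabc
  20 |   5 | bcbbabbbaaacbcaacbbabc
  21 |  26 | c
  22 |  18 | caacbbabc
  23 |   6 | cbbabbbaaacbcaacbbabc
  24 |  21 | cbbabc
  25 |   3 | cbbcbbabbbaaacbcaacbbabc
  26 |  16 | cbcaacbbabc

SA = [13, 19, 14, 9, 24, 20, 2, 15, 12, 8, 23, 1, 11, 7, 22, 0, 10, 4, 25, 17, 5, 26, 18, 6, 21, 3, 16]
i: (SA[i-1],SA[i]) lcp shared
  1: (13,19) 2 'aa'
  2: (19,14) 4 'aacb'
  3: (14,9) 1 'a'
  4: (9,24) 2 'ab'
  5: (24,20) 1 'a'
  6: (20,2) 4 'acbb'
  7: (2,15) 3 'acb'
  8: (15,12) 0 ''
  9: (12,8) 2 'ba'
  10: (8,23) 3 'bab'
  11: (23,1) 2 'ba'
  12: (1,11) 1 'b'
  13: (11,7) 3 'bba'
  14: (7,22) 4 'bbab'
  15: (22,0) 3 'bba'
  16: (0,10) 2 'bb'
  17: (10,4) 2 'bb'
  18: (4,25) 1 'b'
  19: (25,17) 2 'bc'
  20: (17,5) 2 'bc'
  21: (5,26) 0 ''
  22: (26,18) 1 'c'
  23: (18,6) 1 'c'
  24: (6,21) 5 'cbbab'
  25: (21,3) 3 'cbb'
  26: (3,16) 2 'cb'

[0, 2, 4, 1, 2, 1, 4, 3, 0, 2, 3, 2, 1, 3, 4, 3, 2, 2, 1, 2, 2, 0, 1, 1, 5, 3, 2]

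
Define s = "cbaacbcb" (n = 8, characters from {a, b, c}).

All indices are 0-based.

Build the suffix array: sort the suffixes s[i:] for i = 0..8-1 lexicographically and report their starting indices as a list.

rank→(start, suffix):
  0 → (2, 'aacbcb')
  1 → (3, 'acbcb')
  2 → (7, 'b')
  3 → (1, 'baacbcb')
  4 → (5, 'bcb')
  5 → (6, 'cb')
  6 → (0, 'cbaacbcb')
  7 → (4, 'cbcb')

[2, 3, 7, 1, 5, 6, 0, 4]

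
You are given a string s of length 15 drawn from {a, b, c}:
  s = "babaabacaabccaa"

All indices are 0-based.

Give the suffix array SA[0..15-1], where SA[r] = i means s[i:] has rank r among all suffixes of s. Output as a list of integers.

rank | idx | suffix
   0 |  14 | a
   1 |  13 | aa
   2 |   3 | aabacaabccaa
   3 |   8 | aabccaa
   4 |   1 | abaabacaabccaa
   5 |   4 | abacaabccaa
   6 |   9 | abccaa
   7 |   6 | acaabccaa
   8 |   2 | baabacaabccaa
   9 |   0 | babaabacaabccaa
  10 |   5 | bacaabccaa
  11 |  10 | bccaa
  12 |  12 | caa
  13 |   7 | caabccaa
  14 |  11 | ccaa

[14, 13, 3, 8, 1, 4, 9, 6, 2, 0, 5, 10, 12, 7, 11]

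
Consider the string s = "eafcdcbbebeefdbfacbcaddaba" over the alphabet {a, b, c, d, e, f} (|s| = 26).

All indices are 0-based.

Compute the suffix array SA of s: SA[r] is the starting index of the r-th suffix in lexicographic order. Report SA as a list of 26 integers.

[25, 23, 16, 20, 1, 24, 6, 18, 7, 9, 14, 19, 5, 17, 3, 22, 13, 4, 21, 0, 8, 10, 11, 15, 2, 12]

rank | idx | suffix
   0 |  25 | a
   1 |  23 | aba
   2 |  16 | acbcaddaba
   3 |  20 | addaba
   4 |   1 | afcdcbbebeefdbfacbcaddaba
   5 |  24 | ba
   6 |   6 | bbebeefdbfacbcaddaba
   7 |  18 | bcaddaba
   8 |   7 | bebeefdbfacbcaddaba
   9 |   9 | beefdbfacbcaddaba
  10 |  14 | bfacbcaddaba
  11 |  19 | caddaba
  12 |   5 | cbbebeefdbfacbcaddaba
  13 |  17 | cbcaddaba
  14 |   3 | cdcbbebeefdbfacbcaddaba
  15 |  22 | daba
  16 |  13 | dbfacbcaddaba
  17 |   4 | dcbbebeefdbfacbcaddaba
  18 |  21 | ddaba
  19 |   0 | eafcdcbbebeefdbfacbcaddaba
  20 |   8 | ebeefdbfacbcaddaba
  21 |  10 | eefdbfacbcaddaba
  22 |  11 | efdbfacbcaddaba
  23 |  15 | facbcaddaba
  24 |   2 | fcdcbbebeefdbfacbcaddaba
  25 |  12 | fdbfacbcaddaba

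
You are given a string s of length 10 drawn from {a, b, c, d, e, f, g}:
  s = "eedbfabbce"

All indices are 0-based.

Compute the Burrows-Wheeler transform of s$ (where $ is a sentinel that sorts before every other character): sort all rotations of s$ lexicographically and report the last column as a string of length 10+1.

efabdbece$b

rank  rotation     last
    0  $eedbfabbce  e
    1  abbce$eedbf  f
    2  bbce$eedbfa  a
    3  bce$eedbfab  b
    4  bfabbce$eed  d
    5  ce$eedbfabb  b
    6  dbfabbce$ee  e
    7  e$eedbfabbc  c
    8  edbfabbce$e  e
    9  eedbfabbce$  $
   10  fabbce$eedb  b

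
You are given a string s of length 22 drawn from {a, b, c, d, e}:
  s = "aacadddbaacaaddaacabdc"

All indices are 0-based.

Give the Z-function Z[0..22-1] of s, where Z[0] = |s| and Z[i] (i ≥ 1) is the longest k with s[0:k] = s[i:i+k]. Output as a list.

[22, 1, 0, 1, 0, 0, 0, 0, 4, 1, 0, 2, 1, 0, 0, 4, 1, 0, 1, 0, 0, 0]

Z[0]=22
i=1: outside box; Z[1]=1 grow→box=[1,2)
i=2: outside box; Z[2]=0
i=3: outside box; Z[3]=1 grow→box=[3,4)
i=4: outside box; Z[4]=0
i=5: outside box; Z[5]=0
i=6: outside box; Z[6]=0
i=7: outside box; Z[7]=0
i=8: outside box; Z[8]=4 grow→box=[8,12)
i=9: min(r-i=3, Z[1]=1)=1; Z[9]=1
i=10: min(r-i=2, Z[2]=0)=0; Z[10]=0
i=11: min(r-i=1, Z[3]=1)=1; Z[11]=2 grow→box=[11,13)
i=12: min(r-i=1, Z[1]=1)=1; Z[12]=1
i=13: outside box; Z[13]=0
i=14: outside box; Z[14]=0
i=15: outside box; Z[15]=4 grow→box=[15,19)
i=16: min(r-i=3, Z[1]=1)=1; Z[16]=1
i=17: min(r-i=2, Z[2]=0)=0; Z[17]=0
i=18: min(r-i=1, Z[3]=1)=1; Z[18]=1
i=19: outside box; Z[19]=0
i=20: outside box; Z[20]=0
i=21: outside box; Z[21]=0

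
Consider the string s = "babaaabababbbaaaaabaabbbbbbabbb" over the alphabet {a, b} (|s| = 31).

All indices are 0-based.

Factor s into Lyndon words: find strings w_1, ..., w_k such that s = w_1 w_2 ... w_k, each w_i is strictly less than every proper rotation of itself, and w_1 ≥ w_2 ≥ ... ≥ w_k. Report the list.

emit factor 1: 'b' (i=0, period=1)
emit factor 2: 'ab' (i=1, period=2)
emit factor 3: 'aaabababbb' (i=3, period=10)
emit factor 4: 'aaaaabaabbbbbbabbb' (i=13, period=18)

["b", "ab", "aaabababbb", "aaaaabaabbbbbbabbb"]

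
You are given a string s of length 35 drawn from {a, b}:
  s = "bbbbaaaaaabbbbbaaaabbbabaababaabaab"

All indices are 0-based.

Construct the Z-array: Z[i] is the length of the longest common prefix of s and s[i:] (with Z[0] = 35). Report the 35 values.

Z[0]=35
i=1: fresh scan; Z[1]=3 extend→box=[1,4)
i=2: min(r-i=2, Z[1]=3)=2; Z[2]=2
i=3: min(r-i=1, Z[2]=2)=1; Z[3]=1
i=4: fresh scan; Z[4]=0
i=5: fresh scan; Z[5]=0
i=6: fresh scan; Z[6]=0
i=7: fresh scan; Z[7]=0
i=8: fresh scan; Z[8]=0
i=9: fresh scan; Z[9]=0
i=10: fresh scan; Z[10]=4 extend→box=[10,14)
i=11: min(r-i=3, Z[1]=3)=3; Z[11]=8 extend→box=[11,19)
i=12: min(r-i=7, Z[1]=3)=3; Z[12]=3
i=13: min(r-i=6, Z[2]=2)=2; Z[13]=2
i=14: min(r-i=5, Z[3]=1)=1; Z[14]=1
i=15: min(r-i=4, Z[4]=0)=0; Z[15]=0
i=16: min(r-i=3, Z[5]=0)=0; Z[16]=0
i=17: min(r-i=2, Z[6]=0)=0; Z[17]=0
i=18: min(r-i=1, Z[7]=0)=0; Z[18]=0
i=19: fresh scan; Z[19]=3 extend→box=[19,22)
i=20: min(r-i=2, Z[1]=3)=2; Z[20]=2
i=21: min(r-i=1, Z[2]=2)=1; Z[21]=1
i=22: fresh scan; Z[22]=0
i=23: fresh scan; Z[23]=1 extend→box=[23,24)
i=24: fresh scan; Z[24]=0
i=25: fresh scan; Z[25]=0
i=26: fresh scan; Z[26]=1 extend→box=[26,27)
i=27: fresh scan; Z[27]=0
i=28: fresh scan; Z[28]=1 extend→box=[28,29)
i=29: fresh scan; Z[29]=0
i=30: fresh scan; Z[30]=0
i=31: fresh scan; Z[31]=1 extend→box=[31,32)
i=32: fresh scan; Z[32]=0
i=33: fresh scan; Z[33]=0
i=34: fresh scan; Z[34]=1 extend→box=[34,35)

[35, 3, 2, 1, 0, 0, 0, 0, 0, 0, 4, 8, 3, 2, 1, 0, 0, 0, 0, 3, 2, 1, 0, 1, 0, 0, 1, 0, 1, 0, 0, 1, 0, 0, 1]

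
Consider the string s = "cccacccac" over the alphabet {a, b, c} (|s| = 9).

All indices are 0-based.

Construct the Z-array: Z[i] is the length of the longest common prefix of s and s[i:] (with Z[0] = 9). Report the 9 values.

[9, 2, 1, 0, 5, 2, 1, 0, 1]

Z[0]=9
i=1: outside box; Z[1]=2 extend→box=[1,3)
i=2: min(r-i=1, Z[1]=2)=1; Z[2]=1
i=3: outside box; Z[3]=0
i=4: outside box; Z[4]=5 extend→box=[4,9)
i=5: min(r-i=4, Z[1]=2)=2; Z[5]=2
i=6: min(r-i=3, Z[2]=1)=1; Z[6]=1
i=7: min(r-i=2, Z[3]=0)=0; Z[7]=0
i=8: min(r-i=1, Z[4]=5)=1; Z[8]=1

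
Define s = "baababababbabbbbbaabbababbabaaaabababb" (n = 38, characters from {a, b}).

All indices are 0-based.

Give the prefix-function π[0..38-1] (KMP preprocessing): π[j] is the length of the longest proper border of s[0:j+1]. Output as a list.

[0, 0, 0, 1, 2, 1, 2, 1, 2, 1, 1, 2, 1, 1, 1, 1, 1, 2, 3, 4, 1, 2, 1, 2, 1, 1, 2, 1, 2, 3, 0, 0, 1, 2, 1, 2, 1, 1]

π[0] = 0
j=1 s[j]='a': π[1]=0 (border '')
j=2 s[j]='a': π[2]=0 (border '')
j=3 s[j]='b': π[3]=1 (border 'b')
j=4 s[j]='a': π[4]=2 (border 'ba')
j=5 s[j]='b': k: 2→0; π[5]=1 (border 'b')
j=6 s[j]='a': π[6]=2 (border 'ba')
j=7 s[j]='b': k: 2→0; π[7]=1 (border 'b')
j=8 s[j]='a': π[8]=2 (border 'ba')
j=9 s[j]='b': k: 2→0; π[9]=1 (border 'b')
j=10 s[j]='b': k: 1→0; π[10]=1 (border 'b')
j=11 s[j]='a': π[11]=2 (border 'ba')
j=12 s[j]='b': k: 2→0; π[12]=1 (border 'b')
j=13 s[j]='b': k: 1→0; π[13]=1 (border 'b')
j=14 s[j]='b': k: 1→0; π[14]=1 (border 'b')
j=15 s[j]='b': k: 1→0; π[15]=1 (border 'b')
j=16 s[j]='b': k: 1→0; π[16]=1 (border 'b')
j=17 s[j]='a': π[17]=2 (border 'ba')
j=18 s[j]='a': π[18]=3 (border 'baa')
j=19 s[j]='b': π[19]=4 (border 'baab')
j=20 s[j]='b': k: 4→1→0; π[20]=1 (border 'b')
j=21 s[j]='a': π[21]=2 (border 'ba')
j=22 s[j]='b': k: 2→0; π[22]=1 (border 'b')
j=23 s[j]='a': π[23]=2 (border 'ba')
j=24 s[j]='b': k: 2→0; π[24]=1 (border 'b')
j=25 s[j]='b': k: 1→0; π[25]=1 (border 'b')
j=26 s[j]='a': π[26]=2 (border 'ba')
j=27 s[j]='b': k: 2→0; π[27]=1 (border 'b')
j=28 s[j]='a': π[28]=2 (border 'ba')
j=29 s[j]='a': π[29]=3 (border 'baa')
j=30 s[j]='a': k: 3→0; π[30]=0 (border '')
j=31 s[j]='a': π[31]=0 (border '')
j=32 s[j]='b': π[32]=1 (border 'b')
j=33 s[j]='a': π[33]=2 (border 'ba')
j=34 s[j]='b': k: 2→0; π[34]=1 (border 'b')
j=35 s[j]='a': π[35]=2 (border 'ba')
j=36 s[j]='b': k: 2→0; π[36]=1 (border 'b')
j=37 s[j]='b': k: 1→0; π[37]=1 (border 'b')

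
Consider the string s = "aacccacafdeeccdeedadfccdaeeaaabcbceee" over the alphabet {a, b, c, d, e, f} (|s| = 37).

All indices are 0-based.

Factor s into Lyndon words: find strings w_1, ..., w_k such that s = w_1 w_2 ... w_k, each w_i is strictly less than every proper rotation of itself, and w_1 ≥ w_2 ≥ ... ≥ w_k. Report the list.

emit factor 1: 'aacccacafdeeccdeedadfccdaee' (i=0, period=27)
emit factor 2: 'aaabcbceee' (i=27, period=10)

["aacccacafdeeccdeedadfccdaee", "aaabcbceee"]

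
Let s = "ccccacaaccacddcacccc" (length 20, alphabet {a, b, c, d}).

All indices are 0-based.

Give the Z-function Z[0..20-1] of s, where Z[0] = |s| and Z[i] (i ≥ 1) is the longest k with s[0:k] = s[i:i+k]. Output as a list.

Z[0]=20
i=1: fresh scan; Z[1]=3 extend→box=[1,4)
i=2: min(r-i=2, Z[1]=3)=2; Z[2]=2
i=3: min(r-i=1, Z[2]=2)=1; Z[3]=1
i=4: fresh scan; Z[4]=0
i=5: fresh scan; Z[5]=1 extend→box=[5,6)
i=6: fresh scan; Z[6]=0
i=7: fresh scan; Z[7]=0
i=8: fresh scan; Z[8]=2 extend→box=[8,10)
i=9: min(r-i=1, Z[1]=3)=1; Z[9]=1
i=10: fresh scan; Z[10]=0
i=11: fresh scan; Z[11]=1 extend→box=[11,12)
i=12: fresh scan; Z[12]=0
i=13: fresh scan; Z[13]=0
i=14: fresh scan; Z[14]=1 extend→box=[14,15)
i=15: fresh scan; Z[15]=0
i=16: fresh scan; Z[16]=4 extend→box=[16,20)
i=17: min(r-i=3, Z[1]=3)=3; Z[17]=3
i=18: min(r-i=2, Z[2]=2)=2; Z[18]=2
i=19: min(r-i=1, Z[3]=1)=1; Z[19]=1

[20, 3, 2, 1, 0, 1, 0, 0, 2, 1, 0, 1, 0, 0, 1, 0, 4, 3, 2, 1]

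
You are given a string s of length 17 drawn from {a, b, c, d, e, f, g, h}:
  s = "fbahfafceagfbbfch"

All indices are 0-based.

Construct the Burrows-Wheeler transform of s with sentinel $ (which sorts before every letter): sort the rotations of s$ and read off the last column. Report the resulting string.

rank  rotation            last
    0  $fbahfafceagfbbfch  h
    1  afceagfbbfch$fbahf  f
    2  agfbbfch$fbahfafce  e
    3  ahfafceagfbbfch$fb  b
    4  bahfafceagfbbfch$f  f
    5  bbfch$fbahfafceagf  f
    6  bfch$fbahfafceagfb  b
    7  ceagfbbfch$fbahfaf  f
    8  ch$fbahfafceagfbbf  f
    9  eagfbbfch$fbahfafc  c
   10  fafceagfbbfch$fbah  h
   11  fbahfafceagfbbfch$  $
   12  fbbfch$fbahfafceag  g
   13  fceagfbbfch$fbahfa  a
   14  fch$fbahfafceagfbb  b
   15  gfbbfch$fbahfafcea  a
   16  h$fbahfafceagfbbfc  c
   17  hfafceagfbbfch$fba  a

hfebffbffch$gabaca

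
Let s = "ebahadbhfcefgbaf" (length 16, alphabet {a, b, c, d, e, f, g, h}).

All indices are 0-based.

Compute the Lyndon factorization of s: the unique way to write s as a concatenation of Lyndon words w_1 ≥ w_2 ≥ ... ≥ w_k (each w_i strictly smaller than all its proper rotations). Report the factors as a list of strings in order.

emit factor 1: 'e' (i=0, period=1)
emit factor 2: 'b' (i=1, period=1)
emit factor 3: 'ah' (i=2, period=2)
emit factor 4: 'adbhfcefgbaf' (i=4, period=12)

["e", "b", "ah", "adbhfcefgbaf"]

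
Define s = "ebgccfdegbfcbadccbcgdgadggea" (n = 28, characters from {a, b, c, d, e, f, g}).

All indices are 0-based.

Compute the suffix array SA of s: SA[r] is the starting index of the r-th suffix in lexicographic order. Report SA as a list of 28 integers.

rank→(start, suffix):
  0 → (27, 'a')
  1 → (13, 'adccbcgdgadggea')
  2 → (22, 'adggea')
  3 → (12, 'badccbcgdgadggea')
  4 → (17, 'bcgdgadggea')
  5 → (9, 'bfcbadccbcgdgadggea')
  6 → (1, 'bgccfdegbfcbadccbcgdgadggea')
  7 → (11, 'cbadccbcgdgadggea')
  8 → (16, 'cbcgdgadggea')
  9 → (15, 'ccbcgdgadggea')
  10 → (3, 'ccfdegbfcbadccbcgdgadggea')
  11 → (4, 'cfdegbfcbadccbcgdgadggea')
  12 → (18, 'cgdgadggea')
  13 → (14, 'dccbcgdgadggea')
  14 → (6, 'degbfcbadccbcgdgadggea')
  15 → (20, 'dgadggea')
  16 → (23, 'dggea')
  17 → (26, 'ea')
  18 → (0, 'ebgccfdegbfcbadccbcgdgadggea')
  19 → (7, 'egbfcbadccbcgdgadggea')
  20 → (10, 'fcbadccbcgdgadggea')
  21 → (5, 'fdegbfcbadccbcgdgadggea')
  22 → (21, 'gadggea')
  23 → (8, 'gbfcbadccbcgdgadggea')
  24 → (2, 'gccfdegbfcbadccbcgdgadggea')
  25 → (19, 'gdgadggea')
  26 → (25, 'gea')
  27 → (24, 'ggea')

[27, 13, 22, 12, 17, 9, 1, 11, 16, 15, 3, 4, 18, 14, 6, 20, 23, 26, 0, 7, 10, 5, 21, 8, 2, 19, 25, 24]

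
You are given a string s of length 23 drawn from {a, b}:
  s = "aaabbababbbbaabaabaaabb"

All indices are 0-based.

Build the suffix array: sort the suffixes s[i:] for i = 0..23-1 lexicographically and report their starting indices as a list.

rank→(start, suffix):
  0 → (18, 'aaabb')
  1 → (0, 'aaabbababbbbaabaabaaabb')
  2 → (15, 'aabaaabb')
  3 → (12, 'aabaabaaabb')
  4 → (19, 'aabb')
  5 → (1, 'aabbababbbbaabaabaaabb')
  6 → (16, 'abaaabb')
  7 → (13, 'abaabaaabb')
  8 → (5, 'ababbbbaabaabaaabb')
  9 → (20, 'abb')
  10 → (2, 'abbababbbbaabaabaaabb')
  11 → (7, 'abbbbaabaabaaabb')
  12 → (22, 'b')
  13 → (17, 'baaabb')
  14 → (14, 'baabaaabb')
  15 → (11, 'baabaabaaabb')
  16 → (4, 'bababbbbaabaabaaabb')
  17 → (6, 'babbbbaabaabaaabb')
  18 → (21, 'bb')
  19 → (10, 'bbaabaabaaabb')
  20 → (3, 'bbababbbbaabaabaaabb')
  21 → (9, 'bbbaabaabaaabb')
  22 → (8, 'bbbbaabaabaaabb')

[18, 0, 15, 12, 19, 1, 16, 13, 5, 20, 2, 7, 22, 17, 14, 11, 4, 6, 21, 10, 3, 9, 8]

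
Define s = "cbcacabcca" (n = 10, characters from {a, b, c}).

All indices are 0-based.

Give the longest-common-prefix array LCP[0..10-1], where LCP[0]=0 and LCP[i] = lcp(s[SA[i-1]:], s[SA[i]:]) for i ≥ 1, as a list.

[0, 1, 1, 0, 2, 0, 2, 2, 1, 1]

sorted suffixes:
  #0 SA[0]=9  'a'
  #1 SA[1]=5  'abcca'
  #2 SA[2]=3  'acabcca'
  #3 SA[3]=1  'bcacabcca'
  #4 SA[4]=6  'bcca'
  #5 SA[5]=8  'ca'
  #6 SA[6]=4  'cabcca'
  #7 SA[7]=2  'cacabcca'
  #8 SA[8]=0  'cbcacabcca'
  #9 SA[9]=7  'cca'

SA = [9, 5, 3, 1, 6, 8, 4, 2, 0, 7]
i: (SA[i-1],SA[i]) lcp shared
  1: (9,5) 1 'a'
  2: (5,3) 1 'a'
  3: (3,1) 0 ''
  4: (1,6) 2 'bc'
  5: (6,8) 0 ''
  6: (8,4) 2 'ca'
  7: (4,2) 2 'ca'
  8: (2,0) 1 'c'
  9: (0,7) 1 'c'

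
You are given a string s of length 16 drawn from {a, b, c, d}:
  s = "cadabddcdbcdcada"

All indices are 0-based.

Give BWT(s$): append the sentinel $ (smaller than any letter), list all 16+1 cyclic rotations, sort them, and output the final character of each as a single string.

rank  rotation           last
    0  $cadabddcdbcdcada  a
    1  a$cadabddcdbcdcad  d
    2  abddcdbcdcada$cad  d
    3  ada$cadabddcdbcdc  c
    4  adabddcdbcdcada$c  c
    5  bcdcada$cadabddcd  d
    6  bddcdbcdcada$cada  a
    7  cada$cadabddcdbcd  d
    8  cadabddcdbcdcada$  $
    9  cdbcdcada$cadabdd  d
   10  cdcada$cadabddcdb  b
   11  da$cadabddcdbcdca  a
   12  dabddcdbcdcada$ca  a
   13  dbcdcada$cadabddc  c
   14  dcada$cadabddcdbc  c
   15  dcdbcdcada$cadabd  d
   16  ddcdbcdcada$cadab  b

addccdad$dbaaccdb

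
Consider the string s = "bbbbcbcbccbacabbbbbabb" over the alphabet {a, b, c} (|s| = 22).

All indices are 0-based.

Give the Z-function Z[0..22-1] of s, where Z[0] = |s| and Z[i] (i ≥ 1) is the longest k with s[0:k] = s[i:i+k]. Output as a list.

Z[0]=22
i=1: fresh scan; Z[1]=3 grow→box=[1,4)
i=2: min(r-i=2, Z[1]=3)=2; Z[2]=2
i=3: min(r-i=1, Z[2]=2)=1; Z[3]=1
i=4: fresh scan; Z[4]=0
i=5: fresh scan; Z[5]=1 grow→box=[5,6)
i=6: fresh scan; Z[6]=0
i=7: fresh scan; Z[7]=1 grow→box=[7,8)
i=8: fresh scan; Z[8]=0
i=9: fresh scan; Z[9]=0
i=10: fresh scan; Z[10]=1 grow→box=[10,11)
i=11: fresh scan; Z[11]=0
i=12: fresh scan; Z[12]=0
i=13: fresh scan; Z[13]=0
i=14: fresh scan; Z[14]=4 grow→box=[14,18)
i=15: min(r-i=3, Z[1]=3)=3; Z[15]=4 grow→box=[15,19)
i=16: min(r-i=3, Z[1]=3)=3; Z[16]=3
i=17: min(r-i=2, Z[2]=2)=2; Z[17]=2
i=18: min(r-i=1, Z[3]=1)=1; Z[18]=1
i=19: fresh scan; Z[19]=0
i=20: fresh scan; Z[20]=2 grow→box=[20,22)
i=21: min(r-i=1, Z[1]=3)=1; Z[21]=1

[22, 3, 2, 1, 0, 1, 0, 1, 0, 0, 1, 0, 0, 0, 4, 4, 3, 2, 1, 0, 2, 1]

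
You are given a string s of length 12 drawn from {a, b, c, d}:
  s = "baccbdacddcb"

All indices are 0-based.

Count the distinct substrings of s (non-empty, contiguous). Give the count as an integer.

rank→(start, suffix):
  0 → (1, 'accbdacddcb')
  1 → (6, 'acddcb')
  2 → (11, 'b')
  3 → (0, 'baccbdacddcb')
  4 → (4, 'bdacddcb')
  5 → (10, 'cb')
  6 → (3, 'cbdacddcb')
  7 → (2, 'ccbdacddcb')
  8 → (7, 'cddcb')
  9 → (5, 'dacddcb')
  10 → (9, 'dcb')
  11 → (8, 'ddcb')

SA = [1, 6, 11, 0, 4, 10, 3, 2, 7, 5, 9, 8]
i: (SA[i-1],SA[i]) lcp shared
  1: (1,6) 2 'ac'
  2: (6,11) 0 ''
  3: (11,0) 1 'b'
  4: (0,4) 1 'b'
  5: (4,10) 0 ''
  6: (10,3) 2 'cb'
  7: (3,2) 1 'c'
  8: (2,7) 1 'c'
  9: (7,5) 0 ''
  10: (5,9) 1 'd'
  11: (9,8) 1 'd'

n(n+1)/2 = 12·13/2 = 78
Σ LCP = 0 + 2 + 0 + 1 + 1 + 0 + 2 + 1 + 1 + 0 + 1 + 1 = 10
distinct = 78 − 10 = 68

68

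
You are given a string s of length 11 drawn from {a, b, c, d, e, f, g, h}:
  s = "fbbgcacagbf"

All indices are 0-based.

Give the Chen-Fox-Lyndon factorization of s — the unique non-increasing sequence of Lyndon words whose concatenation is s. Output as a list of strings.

emit factor 1: 'f' (i=0, period=1)
emit factor 2: 'bbgc' (i=1, period=4)
emit factor 3: 'acagbf' (i=5, period=6)

["f", "bbgc", "acagbf"]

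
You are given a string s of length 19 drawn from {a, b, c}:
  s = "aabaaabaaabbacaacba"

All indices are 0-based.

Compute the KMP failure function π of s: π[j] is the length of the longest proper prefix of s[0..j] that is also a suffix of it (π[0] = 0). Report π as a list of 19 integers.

[0, 1, 0, 1, 2, 2, 3, 4, 5, 6, 7, 0, 1, 0, 1, 2, 0, 0, 1]

π[0] = 0
j=1 s[j]='a': π[1]=1 (border 'a')
j=2 s[j]='b': k: 1→0; π[2]=0 (border '')
j=3 s[j]='a': π[3]=1 (border 'a')
j=4 s[j]='a': π[4]=2 (border 'aa')
j=5 s[j]='a': k: 2→1; π[5]=2 (border 'aa')
j=6 s[j]='b': π[6]=3 (border 'aab')
j=7 s[j]='a': π[7]=4 (border 'aaba')
j=8 s[j]='a': π[8]=5 (border 'aabaa')
j=9 s[j]='a': π[9]=6 (border 'aabaaa')
j=10 s[j]='b': π[10]=7 (border 'aabaaab')
j=11 s[j]='b': k: 7→3→0; π[11]=0 (border '')
j=12 s[j]='a': π[12]=1 (border 'a')
j=13 s[j]='c': k: 1→0; π[13]=0 (border '')
j=14 s[j]='a': π[14]=1 (border 'a')
j=15 s[j]='a': π[15]=2 (border 'aa')
j=16 s[j]='c': k: 2→1→0; π[16]=0 (border '')
j=17 s[j]='b': π[17]=0 (border '')
j=18 s[j]='a': π[18]=1 (border 'a')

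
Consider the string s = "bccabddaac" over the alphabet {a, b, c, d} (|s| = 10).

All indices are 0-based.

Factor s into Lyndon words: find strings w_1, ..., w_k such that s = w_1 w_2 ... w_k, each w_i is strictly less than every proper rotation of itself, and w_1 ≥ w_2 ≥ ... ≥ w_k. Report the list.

emit factor 1: 'bcc' (i=0, period=3)
emit factor 2: 'abdd' (i=3, period=4)
emit factor 3: 'aac' (i=7, period=3)

["bcc", "abdd", "aac"]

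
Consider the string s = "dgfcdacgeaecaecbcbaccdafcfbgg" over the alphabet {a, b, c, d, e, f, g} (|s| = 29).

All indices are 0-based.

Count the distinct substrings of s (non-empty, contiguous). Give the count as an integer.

404

sorted suffixes:
  #0 SA[0]=18  'accdafcfbgg'
  #1 SA[1]=5  'acgeaecaecbcbaccdafcfbgg'
  #2 SA[2]=9  'aecaecbcbaccdafcfbgg'
  #3 SA[3]=12  'aecbcbaccdafcfbgg'
  #4 SA[4]=22  'afcfbgg'
  #5 SA[5]=17  'baccdafcfbgg'
  #6 SA[6]=15  'bcbaccdafcfbgg'
  #7 SA[7]=26  'bgg'
  #8 SA[8]=11  'caecbcbaccdafcfbgg'
  #9 SA[9]=16  'cbaccdafcfbgg'
  #10 SA[10]=14  'cbcbaccdafcfbgg'
  #11 SA[11]=19  'ccdafcfbgg'
  #12 SA[12]=3  'cdacgeaecaecbcbaccdafcfbgg'
  #13 SA[13]=20  'cdafcfbgg'
  #14 SA[14]=24  'cfbgg'
  #15 SA[15]=6  'cgeaecaecbcbaccdafcfbgg'
  #16 SA[16]=4  'dacgeaecaecbcbaccdafcfbgg'
  #17 SA[17]=21  'dafcfbgg'
  #18 SA[18]=0  'dgfcdacgeaecaecbcbaccdafcfbgg'
  #19 SA[19]=8  'eaecaecbcbaccdafcfbgg'
  #20 SA[20]=10  'ecaecbcbaccdafcfbgg'
  #21 SA[21]=13  'ecbcbaccdafcfbgg'
  #22 SA[22]=25  'fbgg'
  #23 SA[23]=2  'fcdacgeaecaecbcbaccdafcfbgg'
  #24 SA[24]=23  'fcfbgg'
  #25 SA[25]=28  'g'
  #26 SA[26]=7  'geaecaecbcbaccdafcfbgg'
  #27 SA[27]=1  'gfcdacgeaecaecbcbaccdafcfbgg'
  #28 SA[28]=27  'gg'

SA = [18, 5, 9, 12, 22, 17, 15, 26, 11, 16, 14, 19, 3, 20, 24, 6, 4, 21, 0, 8, 10, 13, 25, 2, 23, 28, 7, 1, 27]
[i] adj suffixes → lcp
  [1] 18/5 → 2 ('ac')
  [2] 5/9 → 1 ('a')
  [3] 9/12 → 3 ('aec')
  [4] 12/22 → 1 ('a')
  [5] 22/17 → 0 ('')
  [6] 17/15 → 1 ('b')
  [7] 15/26 → 1 ('b')
  [8] 26/11 → 0 ('')
  [9] 11/16 → 1 ('c')
  [10] 16/14 → 2 ('cb')
  [11] 14/19 → 1 ('c')
  [12] 19/3 → 1 ('c')
  [13] 3/20 → 3 ('cda')
  [14] 20/24 → 1 ('c')
  [15] 24/6 → 1 ('c')
  [16] 6/4 → 0 ('')
  [17] 4/21 → 2 ('da')
  [18] 21/0 → 1 ('d')
  [19] 0/8 → 0 ('')
  [20] 8/10 → 1 ('e')
  [21] 10/13 → 2 ('ec')
  [22] 13/25 → 0 ('')
  [23] 25/2 → 1 ('f')
  [24] 2/23 → 2 ('fc')
  [25] 23/28 → 0 ('')
  [26] 28/7 → 1 ('g')
  [27] 7/1 → 1 ('g')
  [28] 1/27 → 1 ('g')

n(n+1)/2 = 29·30/2 = 435
Σ LCP = 0 + 2 + 1 + 3 + 1 + 0 + 1 + 1 + 0 + 1 + 2 + 1 + 1 + 3 + 1 + 1 + 0 + 2 + 1 + 0 + 1 + 2 + 0 + 1 + 2 + 0 + 1 + 1 + 1 = 31
distinct = 435 − 31 = 404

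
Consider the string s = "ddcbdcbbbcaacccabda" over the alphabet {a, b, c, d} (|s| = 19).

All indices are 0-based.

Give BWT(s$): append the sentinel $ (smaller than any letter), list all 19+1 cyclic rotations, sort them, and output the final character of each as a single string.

rank  rotation              last
    0  $ddcbdcbbbcaacccabda  a
    1  a$ddcbdcbbbcaacccabd  d
    2  aacccabda$ddcbdcbbbc  c
    3  abda$ddcbdcbbbcaaccc  c
    4  acccabda$ddcbdcbbbca  a
    5  bbbcaacccabda$ddcbdc  c
    6  bbcaacccabda$ddcbdcb  b
    7  bcaacccabda$ddcbdcbb  b
    8  bda$ddcbdcbbbcaaccca  a
    9  bdcbbbcaacccabda$ddc  c
   10  caacccabda$ddcbdcbbb  b
   11  cabda$ddcbdcbbbcaacc  c
   12  cbbbcaacccabda$ddcbd  d
   13  cbdcbbbcaacccabda$dd  d
   14  ccabda$ddcbdcbbbcaac  c
   15  cccabda$ddcbdcbbbcaa  a
   16  da$ddcbdcbbbcaacccab  b
   17  dcbbbcaacccabda$ddcb  b
   18  dcbdcbbbcaacccabda$d  d
   19  ddcbdcbbbcaacccabda$  $

adccacbbacbcddcabbd$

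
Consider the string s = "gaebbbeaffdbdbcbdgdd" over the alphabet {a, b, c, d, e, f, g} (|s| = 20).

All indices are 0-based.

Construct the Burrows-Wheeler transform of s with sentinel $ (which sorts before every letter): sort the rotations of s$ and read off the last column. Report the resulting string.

dgeebddcbbdbfgbbafa$d

rank  rotation               last
    0  $gaebbbeaffdbdbcbdgdd  d
    1  aebbbeaffdbdbcbdgdd$g  g
    2  affdbdbcbdgdd$gaebbbe  e
    3  bbbeaffdbdbcbdgdd$gae  e
    4  bbeaffdbdbcbdgdd$gaeb  b
    5  bcbdgdd$gaebbbeaffdbd  d
    6  bdbcbdgdd$gaebbbeaffd  d
    7  bdgdd$gaebbbeaffdbdbc  c
    8  beaffdbdbcbdgdd$gaebb  b
    9  cbdgdd$gaebbbeaffdbdb  b
   10  d$gaebbbeaffdbdbcbdgd  d
   11  dbcbdgdd$gaebbbeaffdb  b
   12  dbdbcbdgdd$gaebbbeaff  f
   13  dd$gaebbbeaffdbdbcbdg  g
   14  dgdd$gaebbbeaffdbdbcb  b
   15  eaffdbdbcbdgdd$gaebbb  b
   16  ebbbeaffdbdbcbdgdd$ga  a
   17  fdbdbcbdgdd$gaebbbeaf  f
   18  ffdbdbcbdgdd$gaebbbea  a
   19  gaebbbeaffdbdbcbdgdd$  $
   20  gdd$gaebbbeaffdbdbcbd  d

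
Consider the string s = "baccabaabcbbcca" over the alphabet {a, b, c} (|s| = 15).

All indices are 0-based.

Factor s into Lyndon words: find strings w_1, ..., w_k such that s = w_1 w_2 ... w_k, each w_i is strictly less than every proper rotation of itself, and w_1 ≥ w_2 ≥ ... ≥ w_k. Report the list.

["b", "acc", "ab", "aabcbbcc", "a"]

emit factor 1: 'b' (i=0, period=1)
emit factor 2: 'acc' (i=1, period=3)
emit factor 3: 'ab' (i=4, period=2)
emit factor 4: 'aabcbbcc' (i=6, period=8)
emit factor 5: 'a' (i=14, period=1)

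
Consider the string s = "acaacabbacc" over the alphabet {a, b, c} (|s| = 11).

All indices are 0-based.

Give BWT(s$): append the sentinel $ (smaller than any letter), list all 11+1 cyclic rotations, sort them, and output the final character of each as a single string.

ccc$abbacaaa

rank  rotation      last
    0  $acaacabbacc  c
    1  aacabbacc$ac  c
    2  abbacc$acaac  c
    3  acaacabbacc$  $
    4  acabbacc$aca  a
    5  acc$acaacabb  b
    6  bacc$acaacab  b
    7  bbacc$acaaca  a
    8  c$acaacabbac  c
    9  caacabbacc$a  a
   10  cabbacc$acaa  a
   11  cc$acaacabba  a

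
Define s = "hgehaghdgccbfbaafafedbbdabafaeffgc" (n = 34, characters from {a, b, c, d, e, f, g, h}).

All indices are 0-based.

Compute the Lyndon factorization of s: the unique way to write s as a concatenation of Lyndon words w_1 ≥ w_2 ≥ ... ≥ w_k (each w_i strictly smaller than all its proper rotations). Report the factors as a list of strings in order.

["h", "g", "eh", "aghdgccbfb", "aafafedbbdabafaeffgc"]

emit factor 1: 'h' (i=0, period=1)
emit factor 2: 'g' (i=1, period=1)
emit factor 3: 'eh' (i=2, period=2)
emit factor 4: 'aghdgccbfb' (i=4, period=10)
emit factor 5: 'aafafedbbdabafaeffgc' (i=14, period=20)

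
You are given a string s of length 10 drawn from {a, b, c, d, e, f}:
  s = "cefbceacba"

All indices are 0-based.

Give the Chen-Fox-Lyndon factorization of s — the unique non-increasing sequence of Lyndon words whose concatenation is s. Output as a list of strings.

["cef", "bce", "acb", "a"]

emit factor 1: 'cef' (i=0, period=3)
emit factor 2: 'bce' (i=3, period=3)
emit factor 3: 'acb' (i=6, period=3)
emit factor 4: 'a' (i=9, period=1)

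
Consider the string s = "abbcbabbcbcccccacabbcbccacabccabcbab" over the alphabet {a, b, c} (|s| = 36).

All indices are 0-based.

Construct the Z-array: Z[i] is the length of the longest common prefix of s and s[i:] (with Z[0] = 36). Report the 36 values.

[36, 0, 0, 0, 0, 5, 0, 0, 0, 0, 0, 0, 0, 0, 0, 1, 0, 5, 0, 0, 0, 0, 0, 0, 1, 0, 2, 0, 0, 0, 2, 0, 0, 0, 2, 0]

Z[0]=36
i=1: outside box; Z[1]=0
i=2: outside box; Z[2]=0
i=3: outside box; Z[3]=0
i=4: outside box; Z[4]=0
i=5: outside box; Z[5]=5 grow→box=[5,10)
i=6: min(r-i=4, Z[1]=0)=0; Z[6]=0
i=7: min(r-i=3, Z[2]=0)=0; Z[7]=0
i=8: min(r-i=2, Z[3]=0)=0; Z[8]=0
i=9: min(r-i=1, Z[4]=0)=0; Z[9]=0
i=10: outside box; Z[10]=0
i=11: outside box; Z[11]=0
i=12: outside box; Z[12]=0
i=13: outside box; Z[13]=0
i=14: outside box; Z[14]=0
i=15: outside box; Z[15]=1 grow→box=[15,16)
i=16: outside box; Z[16]=0
i=17: outside box; Z[17]=5 grow→box=[17,22)
i=18: min(r-i=4, Z[1]=0)=0; Z[18]=0
i=19: min(r-i=3, Z[2]=0)=0; Z[19]=0
i=20: min(r-i=2, Z[3]=0)=0; Z[20]=0
i=21: min(r-i=1, Z[4]=0)=0; Z[21]=0
i=22: outside box; Z[22]=0
i=23: outside box; Z[23]=0
i=24: outside box; Z[24]=1 grow→box=[24,25)
i=25: outside box; Z[25]=0
i=26: outside box; Z[26]=2 grow→box=[26,28)
i=27: min(r-i=1, Z[1]=0)=0; Z[27]=0
i=28: outside box; Z[28]=0
i=29: outside box; Z[29]=0
i=30: outside box; Z[30]=2 grow→box=[30,32)
i=31: min(r-i=1, Z[1]=0)=0; Z[31]=0
i=32: outside box; Z[32]=0
i=33: outside box; Z[33]=0
i=34: outside box; Z[34]=2 grow→box=[34,36)
i=35: min(r-i=1, Z[1]=0)=0; Z[35]=0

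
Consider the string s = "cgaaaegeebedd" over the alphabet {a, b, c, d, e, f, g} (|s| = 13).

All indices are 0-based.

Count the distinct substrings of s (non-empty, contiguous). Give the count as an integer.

rank | idx | suffix
   0 |   2 | aaaegeebedd
   1 |   3 | aaegeebedd
   2 |   4 | aegeebedd
   3 |   9 | bedd
   4 |   0 | cgaaaegeebedd
   5 |  12 | d
   6 |  11 | dd
   7 |   8 | ebedd
   8 |  10 | edd
   9 |   7 | eebedd
  10 |   5 | egeebedd
  11 |   1 | gaaaegeebedd
  12 |   6 | geebedd

SA = [2, 3, 4, 9, 0, 12, 11, 8, 10, 7, 5, 1, 6]
i: (SA[i-1],SA[i]) lcp shared
  1: (2,3) 2 'aa'
  2: (3,4) 1 'a'
  3: (4,9) 0 ''
  4: (9,0) 0 ''
  5: (0,12) 0 ''
  6: (12,11) 1 'd'
  7: (11,8) 0 ''
  8: (8,10) 1 'e'
  9: (10,7) 1 'e'
  10: (7,5) 1 'e'
  11: (5,1) 0 ''
  12: (1,6) 1 'g'

n(n+1)/2 = 13·14/2 = 91
Σ LCP = 0 + 2 + 1 + 0 + 0 + 0 + 1 + 0 + 1 + 1 + 1 + 0 + 1 = 8
distinct = 91 − 8 = 83

83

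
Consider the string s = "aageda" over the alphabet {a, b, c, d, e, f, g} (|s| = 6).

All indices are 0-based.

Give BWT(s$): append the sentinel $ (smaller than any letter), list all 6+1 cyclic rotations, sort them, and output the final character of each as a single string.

ad$aega

rank  rotation last
    0  $aageda  a
    1  a$aaged  d
    2  aageda$  $
    3  ageda$a  a
    4  da$aage  e
    5  eda$aag  g
    6  geda$aa  a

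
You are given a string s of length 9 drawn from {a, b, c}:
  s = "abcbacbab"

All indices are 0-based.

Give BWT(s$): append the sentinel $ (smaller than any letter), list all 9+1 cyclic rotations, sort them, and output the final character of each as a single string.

rank  rotation    last
    0  $abcbacbab  b
    1  ab$abcbacb  b
    2  abcbacbab$  $
    3  acbab$abcb  b
    4  b$abcbacba  a
    5  bab$abcbac  c
    6  bacbab$abc  c
    7  bcbacbab$a  a
    8  cbab$abcba  a
    9  cbacbab$ab  b

bb$baccaab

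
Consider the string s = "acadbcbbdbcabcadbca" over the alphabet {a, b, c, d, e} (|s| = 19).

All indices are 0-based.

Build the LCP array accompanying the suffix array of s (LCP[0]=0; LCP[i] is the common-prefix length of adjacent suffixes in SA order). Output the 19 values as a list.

[0, 1, 1, 1, 4, 0, 1, 3, 3, 2, 1, 0, 2, 2, 5, 1, 0, 4, 3]

rank→(start, suffix):
  0 → (18, 'a')
  1 → (11, 'abcadbca')
  2 → (0, 'acadbcbbdbcabcadbca')
  3 → (14, 'adbca')
  4 → (2, 'adbcbbdbcabcadbca')
  5 → (6, 'bbdbcabcadbca')
  6 → (16, 'bca')
  7 → (9, 'bcabcadbca')
  8 → (12, 'bcadbca')
  9 → (4, 'bcbbdbcabcadbca')
  10 → (7, 'bdbcabcadbca')
  11 → (17, 'ca')
  12 → (10, 'cabcadbca')
  13 → (13, 'cadbca')
  14 → (1, 'cadbcbbdbcabcadbca')
  15 → (5, 'cbbdbcabcadbca')
  16 → (15, 'dbca')
  17 → (8, 'dbcabcadbca')
  18 → (3, 'dbcbbdbcabcadbca')

SA = [18, 11, 0, 14, 2, 6, 16, 9, 12, 4, 7, 17, 10, 13, 1, 5, 15, 8, 3]
i: (SA[i-1],SA[i]) lcp shared
  1: (18,11) 1 'a'
  2: (11,0) 1 'a'
  3: (0,14) 1 'a'
  4: (14,2) 4 'adbc'
  5: (2,6) 0 ''
  6: (6,16) 1 'b'
  7: (16,9) 3 'bca'
  8: (9,12) 3 'bca'
  9: (12,4) 2 'bc'
  10: (4,7) 1 'b'
  11: (7,17) 0 ''
  12: (17,10) 2 'ca'
  13: (10,13) 2 'ca'
  14: (13,1) 5 'cadbc'
  15: (1,5) 1 'c'
  16: (5,15) 0 ''
  17: (15,8) 4 'dbca'
  18: (8,3) 3 'dbc'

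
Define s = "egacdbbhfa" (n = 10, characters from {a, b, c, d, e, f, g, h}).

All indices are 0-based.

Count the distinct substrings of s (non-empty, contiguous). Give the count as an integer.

rank→(start, suffix):
  0 → (9, 'a')
  1 → (2, 'acdbbhfa')
  2 → (5, 'bbhfa')
  3 → (6, 'bhfa')
  4 → (3, 'cdbbhfa')
  5 → (4, 'dbbhfa')
  6 → (0, 'egacdbbhfa')
  7 → (8, 'fa')
  8 → (1, 'gacdbbhfa')
  9 → (7, 'hfa')

SA = [9, 2, 5, 6, 3, 4, 0, 8, 1, 7]
[i] adj suffixes → lcp
  [1] 9/2 → 1 ('a')
  [2] 2/5 → 0 ('')
  [3] 5/6 → 1 ('b')
  [4] 6/3 → 0 ('')
  [5] 3/4 → 0 ('')
  [6] 4/0 → 0 ('')
  [7] 0/8 → 0 ('')
  [8] 8/1 → 0 ('')
  [9] 1/7 → 0 ('')

n(n+1)/2 = 10·11/2 = 55
Σ LCP = 0 + 1 + 0 + 1 + 0 + 0 + 0 + 0 + 0 + 0 = 2
distinct = 55 − 2 = 53

53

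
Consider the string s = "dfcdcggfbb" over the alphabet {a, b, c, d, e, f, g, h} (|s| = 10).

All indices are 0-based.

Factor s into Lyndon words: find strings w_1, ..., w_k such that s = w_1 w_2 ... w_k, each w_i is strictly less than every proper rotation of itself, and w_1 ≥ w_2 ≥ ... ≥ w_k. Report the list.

["df", "cdcggf", "b", "b"]

emit factor 1: 'df' (i=0, period=2)
emit factor 2: 'cdcggf' (i=2, period=6)
emit factor 3: 'b' (i=8, period=1)
emit factor 4: 'b' (i=9, period=1)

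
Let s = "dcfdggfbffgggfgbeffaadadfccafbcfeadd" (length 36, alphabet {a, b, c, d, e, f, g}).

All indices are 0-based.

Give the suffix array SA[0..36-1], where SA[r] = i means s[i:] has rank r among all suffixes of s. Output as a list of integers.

sorted suffixes:
  #0 SA[0]=19  'aadadfccafbcfeadd'
  #1 SA[1]=20  'adadfccafbcfeadd'
  #2 SA[2]=33  'add'
  #3 SA[3]=22  'adfccafbcfeadd'
  #4 SA[4]=27  'afbcfeadd'
  #5 SA[5]=29  'bcfeadd'
  #6 SA[6]=15  'beffaadadfccafbcfeadd'
  #7 SA[7]=7  'bffgggfgbeffaadadfccafbcfeadd'
  #8 SA[8]=26  'cafbcfeadd'
  #9 SA[9]=25  'ccafbcfeadd'
  #10 SA[10]=1  'cfdggfbffgggfgbeffaadadfccafbcfeadd'
  #11 SA[11]=30  'cfeadd'
  #12 SA[12]=35  'd'
  #13 SA[13]=21  'dadfccafbcfeadd'
  #14 SA[14]=0  'dcfdggfbffgggfgbeffaadadfccafbcfeadd'
  #15 SA[15]=34  'dd'
  #16 SA[16]=23  'dfccafbcfeadd'
  #17 SA[17]=3  'dggfbffgggfgbeffaadadfccafbcfeadd'
  #18 SA[18]=32  'eadd'
  #19 SA[19]=16  'effaadadfccafbcfeadd'
  #20 SA[20]=18  'faadadfccafbcfeadd'
  #21 SA[21]=28  'fbcfeadd'
  #22 SA[22]=6  'fbffgggfgbeffaadadfccafbcfeadd'
  #23 SA[23]=24  'fccafbcfeadd'
  #24 SA[24]=2  'fdggfbffgggfgbeffaadadfccafbcfeadd'
  #25 SA[25]=31  'feadd'
  #26 SA[26]=17  'ffaadadfccafbcfeadd'
  #27 SA[27]=8  'ffgggfgbeffaadadfccafbcfeadd'
  #28 SA[28]=13  'fgbeffaadadfccafbcfeadd'
  #29 SA[29]=9  'fgggfgbeffaadadfccafbcfeadd'
  #30 SA[30]=14  'gbeffaadadfccafbcfeadd'
  #31 SA[31]=5  'gfbffgggfgbeffaadadfccafbcfeadd'
  #32 SA[32]=12  'gfgbeffaadadfccafbcfeadd'
  #33 SA[33]=4  'ggfbffgggfgbeffaadadfccafbcfeadd'
  #34 SA[34]=11  'ggfgbeffaadadfccafbcfeadd'
  #35 SA[35]=10  'gggfgbeffaadadfccafbcfeadd'

[19, 20, 33, 22, 27, 29, 15, 7, 26, 25, 1, 30, 35, 21, 0, 34, 23, 3, 32, 16, 18, 28, 6, 24, 2, 31, 17, 8, 13, 9, 14, 5, 12, 4, 11, 10]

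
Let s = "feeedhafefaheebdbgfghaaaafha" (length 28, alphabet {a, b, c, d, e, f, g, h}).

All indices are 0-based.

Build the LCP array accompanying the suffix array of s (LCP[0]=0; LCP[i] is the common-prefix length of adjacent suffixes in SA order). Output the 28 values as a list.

rank→(start, suffix):
  0 → (27, 'a')
  1 → (21, 'aaaafha')
  2 → (22, 'aaafha')
  3 → (23, 'aafha')
  4 → (6, 'afefaheebdbgfghaaaafha')
  5 → (24, 'afha')
  6 → (10, 'aheebdbgfghaaaafha')
  7 → (14, 'bdbgfghaaaafha')
  8 → (16, 'bgfghaaaafha')
  9 → (15, 'dbgfghaaaafha')
  10 → (4, 'dhafefaheebdbgfghaaaafha')
  11 → (13, 'ebdbgfghaaaafha')
  12 → (3, 'edhafefaheebdbgfghaaaafha')
  13 → (12, 'eebdbgfghaaaafha')
  14 → (2, 'eedhafefaheebdbgfghaaaafha')
  15 → (1, 'eeedhafefaheebdbgfghaaaafha')
  16 → (8, 'efaheebdbgfghaaaafha')
  17 → (9, 'faheebdbgfghaaaafha')
  18 → (0, 'feeedhafefaheebdbgfghaaaafha')
  19 → (7, 'fefaheebdbgfghaaaafha')
  20 → (18, 'fghaaaafha')
  21 → (25, 'fha')
  22 → (17, 'gfghaaaafha')
  23 → (19, 'ghaaaafha')
  24 → (26, 'ha')
  25 → (20, 'haaaafha')
  26 → (5, 'hafefaheebdbgfghaaaafha')
  27 → (11, 'heebdbgfghaaaafha')

SA = [27, 21, 22, 23, 6, 24, 10, 14, 16, 15, 4, 13, 3, 12, 2, 1, 8, 9, 0, 7, 18, 25, 17, 19, 26, 20, 5, 11]
i: (SA[i-1],SA[i]) lcp shared
  1: (27,21) 1 'a'
  2: (21,22) 3 'aaa'
  3: (22,23) 2 'aa'
  4: (23,6) 1 'a'
  5: (6,24) 2 'af'
  6: (24,10) 1 'a'
  7: (10,14) 0 ''
  8: (14,16) 1 'b'
  9: (16,15) 0 ''
  10: (15,4) 1 'd'
  11: (4,13) 0 ''
  12: (13,3) 1 'e'
  13: (3,12) 1 'e'
  14: (12,2) 2 'ee'
  15: (2,1) 2 'ee'
  16: (1,8) 1 'e'
  17: (8,9) 0 ''
  18: (9,0) 1 'f'
  19: (0,7) 2 'fe'
  20: (7,18) 1 'f'
  21: (18,25) 1 'f'
  22: (25,17) 0 ''
  23: (17,19) 1 'g'
  24: (19,26) 0 ''
  25: (26,20) 2 'ha'
  26: (20,5) 2 'ha'
  27: (5,11) 1 'h'

[0, 1, 3, 2, 1, 2, 1, 0, 1, 0, 1, 0, 1, 1, 2, 2, 1, 0, 1, 2, 1, 1, 0, 1, 0, 2, 2, 1]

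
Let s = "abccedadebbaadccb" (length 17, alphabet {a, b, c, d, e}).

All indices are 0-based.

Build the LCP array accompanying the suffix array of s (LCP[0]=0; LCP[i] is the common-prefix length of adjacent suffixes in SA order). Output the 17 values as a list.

rank | idx | suffix
   0 |  11 | aadccb
   1 |   0 | abccedadebbaadccb
   2 |  12 | adccb
   3 |   6 | adebbaadccb
   4 |  16 | b
   5 |  10 | baadccb
   6 |   9 | bbaadccb
   7 |   1 | bccedadebbaadccb
   8 |  15 | cb
   9 |  14 | ccb
  10 |   2 | ccedadebbaadccb
  11 |   3 | cedadebbaadccb
  12 |   5 | dadebbaadccb
  13 |  13 | dccb
  14 |   7 | debbaadccb
  15 |   8 | ebbaadccb
  16 |   4 | edadebbaadccb

SA = [11, 0, 12, 6, 16, 10, 9, 1, 15, 14, 2, 3, 5, 13, 7, 8, 4]
[i] adj suffixes → lcp
  [1] 11/0 → 1 ('a')
  [2] 0/12 → 1 ('a')
  [3] 12/6 → 2 ('ad')
  [4] 6/16 → 0 ('')
  [5] 16/10 → 1 ('b')
  [6] 10/9 → 1 ('b')
  [7] 9/1 → 1 ('b')
  [8] 1/15 → 0 ('')
  [9] 15/14 → 1 ('c')
  [10] 14/2 → 2 ('cc')
  [11] 2/3 → 1 ('c')
  [12] 3/5 → 0 ('')
  [13] 5/13 → 1 ('d')
  [14] 13/7 → 1 ('d')
  [15] 7/8 → 0 ('')
  [16] 8/4 → 1 ('e')

[0, 1, 1, 2, 0, 1, 1, 1, 0, 1, 2, 1, 0, 1, 1, 0, 1]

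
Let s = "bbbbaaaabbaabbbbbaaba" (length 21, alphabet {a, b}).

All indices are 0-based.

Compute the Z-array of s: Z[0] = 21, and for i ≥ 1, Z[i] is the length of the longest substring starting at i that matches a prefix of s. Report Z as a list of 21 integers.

[21, 3, 2, 1, 0, 0, 0, 0, 2, 1, 0, 0, 4, 6, 3, 2, 1, 0, 0, 1, 0]

Z[0]=21
i=1: fresh scan; Z[1]=3 extend→box=[1,4)
i=2: min(r-i=2, Z[1]=3)=2; Z[2]=2
i=3: min(r-i=1, Z[2]=2)=1; Z[3]=1
i=4: fresh scan; Z[4]=0
i=5: fresh scan; Z[5]=0
i=6: fresh scan; Z[6]=0
i=7: fresh scan; Z[7]=0
i=8: fresh scan; Z[8]=2 extend→box=[8,10)
i=9: min(r-i=1, Z[1]=3)=1; Z[9]=1
i=10: fresh scan; Z[10]=0
i=11: fresh scan; Z[11]=0
i=12: fresh scan; Z[12]=4 extend→box=[12,16)
i=13: min(r-i=3, Z[1]=3)=3; Z[13]=6 extend→box=[13,19)
i=14: min(r-i=5, Z[1]=3)=3; Z[14]=3
i=15: min(r-i=4, Z[2]=2)=2; Z[15]=2
i=16: min(r-i=3, Z[3]=1)=1; Z[16]=1
i=17: min(r-i=2, Z[4]=0)=0; Z[17]=0
i=18: min(r-i=1, Z[5]=0)=0; Z[18]=0
i=19: fresh scan; Z[19]=1 extend→box=[19,20)
i=20: fresh scan; Z[20]=0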